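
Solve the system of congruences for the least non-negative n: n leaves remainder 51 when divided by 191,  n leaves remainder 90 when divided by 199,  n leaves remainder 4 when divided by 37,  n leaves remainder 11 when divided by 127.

83889734

The moduli are pairwise coprime; M = 191·199·37·127 = 178604291.
M/191 = 935101; 935101 ≡ 156 (mod 191); 156·60 ≡ 1, so inverse 60.
M/199 = 897509; 897509 ≡ 19 (mod 199); 19·21 ≡ 1, so inverse 21.
M/37 = 4827143; 4827143 ≡ 12 (mod 37); 12·34 ≡ 1, so inverse 34.
M/127 = 1406333; 1406333 ≡ 62 (mod 127); 62·84 ≡ 1, so inverse 84.
n ≡ 51·935101·60 + 90·897509·21 + 4·4827143·34 + 11·1406333·84 = 6513644210.
6513644210 mod 178604291 = 83889734.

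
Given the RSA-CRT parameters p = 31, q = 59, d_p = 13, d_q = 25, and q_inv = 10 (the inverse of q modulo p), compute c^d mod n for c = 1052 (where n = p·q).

116

m₁ = c^(d_p) mod p: c ≡ 29 (mod 31), and 29^13 mod 31 = 23.
m₂ = c^(d_q) mod q: c ≡ 49 (mod 59), and 49^25 mod 59 = 57.
h = q_inv·(m₁ − m₂) mod p = 10·(23 − 57) mod 31 = 1.
m = m₂ + h·q = 57 + 1·59 = 116.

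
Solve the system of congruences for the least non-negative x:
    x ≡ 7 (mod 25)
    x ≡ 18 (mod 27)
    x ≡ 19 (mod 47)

The moduli are pairwise coprime; N = 25·27·47 = 31725.
N/25 = 1269; 1269 ≡ 19 (mod 25); 19·4 ≡ 1, so inverse 4.
N/27 = 1175; 1175 ≡ 14 (mod 27); 14·2 ≡ 1, so inverse 2.
N/47 = 675; 675 ≡ 17 (mod 47); 17·36 ≡ 1, so inverse 36.
x ≡ 7·1269·4 + 18·1175·2 + 19·675·36 = 539532.
539532 mod 31725 = 207.

207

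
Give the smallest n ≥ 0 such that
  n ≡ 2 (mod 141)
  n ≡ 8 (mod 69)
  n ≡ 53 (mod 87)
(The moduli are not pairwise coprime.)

74873

gcd(141, 69) = 3 and 3 | (8 − 2), so the pair is consistent; merging gives n ≡ 284 (mod 3243), where 3243 = lcm(141, 69).
gcd(3243, 87) = 3 and 3 | (53 − 284), so the pair is consistent; merging gives n ≡ 74873 (mod 94047), where 94047 = lcm(3243, 87).
The solution is unique modulo lcm(141, 69, 87) = 94047.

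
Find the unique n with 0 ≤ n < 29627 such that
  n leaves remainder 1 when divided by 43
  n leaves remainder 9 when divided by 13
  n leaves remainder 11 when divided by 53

The moduli are pairwise coprime; M = 43·13·53 = 29627.
M/43 = 689; 689 ≡ 1 (mod 43), inverse 1.
M/13 = 2279; 2279 ≡ 4 (mod 13); 4·10 ≡ 1, so inverse 10.
M/53 = 559; 559 ≡ 29 (mod 53); 29·11 ≡ 1, so inverse 11.
n ≡ 1·689·1 + 9·2279·10 + 11·559·11 = 273438.
273438 mod 29627 = 6795.

6795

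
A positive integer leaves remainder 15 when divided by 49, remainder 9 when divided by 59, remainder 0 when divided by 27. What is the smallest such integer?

45144

From a ≡ 15 (mod 49) write a = 15 + 49t. Substituting into a ≡ 9 (mod 59) gives 49t ≡ 53 (mod 59), and since 49⁻¹ ≡ 53 (mod 59), t ≡ 36. Hence a ≡ 15 + 49·36 = 1779 (mod 2891).
From a ≡ 1779 (mod 2891) write a = 1779 + 2891t. Substituting into a ≡ 0 (mod 27) gives 2891t ≡ 3 (mod 27), and since 2⁻¹ ≡ 14 (mod 27), t ≡ 15. Hence a ≡ 1779 + 2891·15 = 45144 (mod 78057).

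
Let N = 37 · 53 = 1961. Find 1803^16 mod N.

Mod 37: 1803 ≡ 27; 27^16 ≡ 10 (mod 37).
Mod 53: 1803 ≡ 1; 1^16 ≡ 1 (mod 53).
Combine by CRT: x ≡ 10 (mod 37), x ≡ 1 (mod 53) ⇒ x ≡ 1379 (mod 1961).

1379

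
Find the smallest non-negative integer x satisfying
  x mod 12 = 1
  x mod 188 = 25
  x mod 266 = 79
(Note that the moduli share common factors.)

Combine the congruences pairwise.
gcd(12, 188) = 4 and 4 | (25 − 1), so the pair is consistent; merging gives x ≡ 25 (mod 564), where 564 = lcm(12, 188).
gcd(564, 266) = 2 and 2 | (79 − 25), so the pair is consistent; merging gives x ≡ 5665 (mod 75012), where 75012 = lcm(564, 266).
The solution is unique modulo lcm(12, 188, 266) = 75012.

5665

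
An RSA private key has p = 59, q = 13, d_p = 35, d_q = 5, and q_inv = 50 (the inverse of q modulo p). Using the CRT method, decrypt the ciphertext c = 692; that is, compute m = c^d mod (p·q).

m₁ = c^(d_p) mod p: c ≡ 43 (mod 59), and 43^35 mod 59 = 24.
m₂ = c^(d_q) mod q: c ≡ 3 (mod 13), and 3^5 mod 13 = 9.
h = q_inv·(m₁ − m₂) mod p = 50·(24 − 9) mod 59 = 42.
m = m₂ + h·q = 9 + 42·13 = 555.

555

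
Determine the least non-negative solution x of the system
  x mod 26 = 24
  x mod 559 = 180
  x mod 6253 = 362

325518

gcd(26, 559) = 13 and 13 | (180 − 24), so the pair is consistent; merging gives x ≡ 180 (mod 1118), where 1118 = lcm(26, 559).
gcd(1118, 6253) = 13 and 13 | (362 − 180), so the pair is consistent; merging gives x ≡ 325518 (mod 537758), where 537758 = lcm(1118, 6253).
The solution is unique modulo lcm(26, 559, 6253) = 537758.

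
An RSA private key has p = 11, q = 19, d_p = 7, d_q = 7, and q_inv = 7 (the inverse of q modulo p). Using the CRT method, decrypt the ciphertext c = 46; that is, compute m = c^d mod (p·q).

m₁ = c^(d_p) mod p: c ≡ 2 (mod 11), and 2^7 mod 11 = 7.
m₂ = c^(d_q) mod q: c ≡ 8 (mod 19), and 8^7 mod 19 = 8.
h = q_inv·(m₁ − m₂) mod p = 7·(7 − 8) mod 11 = 4.
m = m₂ + h·q = 8 + 4·19 = 84.

84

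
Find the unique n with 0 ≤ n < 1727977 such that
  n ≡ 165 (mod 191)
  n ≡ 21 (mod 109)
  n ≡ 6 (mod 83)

The moduli are pairwise coprime; M = 191·109·83 = 1727977.
M/191 = 9047; 9047 ≡ 70 (mod 191); 70·161 ≡ 1, so inverse 161.
M/109 = 15853; 15853 ≡ 48 (mod 109); 48·25 ≡ 1, so inverse 25.
M/83 = 20819; 20819 ≡ 69 (mod 83); 69·77 ≡ 1, so inverse 77.
n ≡ 165·9047·161 + 21·15853·25 + 6·20819·77 = 258274758.
258274758 mod 1727977 = 806185.

806185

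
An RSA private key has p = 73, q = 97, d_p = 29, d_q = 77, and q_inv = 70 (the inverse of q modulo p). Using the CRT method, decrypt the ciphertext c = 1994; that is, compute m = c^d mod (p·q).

m₁ = c^(d_p) mod p: c ≡ 23 (mod 73), and 23^29 mod 73 = 48.
m₂ = c^(d_q) mod q: c ≡ 54 (mod 97), and 54^77 mod 97 = 4.
h = q_inv·(m₁ − m₂) mod p = 70·(48 − 4) mod 73 = 14.
m = m₂ + h·q = 4 + 14·97 = 1362.

1362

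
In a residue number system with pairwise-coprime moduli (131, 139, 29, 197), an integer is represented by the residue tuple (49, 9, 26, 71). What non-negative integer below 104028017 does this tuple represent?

36327659

The moduli are pairwise coprime; N = 131·139·29·197 = 104028017.
N/131 = 794107; 794107 ≡ 116 (mod 131); 116·96 ≡ 1, so inverse 96.
N/139 = 748403; 748403 ≡ 27 (mod 139); 27·103 ≡ 1, so inverse 103.
N/29 = 3587173; 3587173 ≡ 18 (mod 29); 18·21 ≡ 1, so inverse 21.
N/197 = 528061; 528061 ≡ 101 (mod 197); 101·158 ≡ 1, so inverse 158.
x ≡ 49·794107·96 + 9·748403·103 + 26·3587173·21 + 71·528061·158 = 12311633665.
12311633665 mod 104028017 = 36327659.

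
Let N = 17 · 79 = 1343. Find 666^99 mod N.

Mod 17: 666 ≡ 3; by Fermat, exponent reduces to 99 mod 16 = 3; 3^3 ≡ 10 (mod 17).
Mod 79: 666 ≡ 34; by Fermat, exponent reduces to 99 mod 78 = 21; 34^21 ≡ 14 (mod 79).
Combine by CRT: x ≡ 10 (mod 17), x ≡ 14 (mod 79) ⇒ x ≡ 962 (mod 1343).

962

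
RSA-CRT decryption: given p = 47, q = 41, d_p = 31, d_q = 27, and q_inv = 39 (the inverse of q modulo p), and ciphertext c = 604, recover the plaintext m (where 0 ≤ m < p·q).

m₁ = c^(d_p) mod p: c ≡ 40 (mod 47), and 40^31 mod 47 = 31.
m₂ = c^(d_q) mod q: c ≡ 30 (mod 41), and 30^27 mod 41 = 35.
h = q_inv·(m₁ − m₂) mod p = 39·(31 − 35) mod 47 = 32.
m = m₂ + h·q = 35 + 32·41 = 1347.

1347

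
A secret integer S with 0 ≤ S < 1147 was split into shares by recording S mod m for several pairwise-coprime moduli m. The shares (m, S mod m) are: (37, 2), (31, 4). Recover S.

779

From S ≡ 2 (mod 37) write S = 2 + 37t. Substituting into S ≡ 4 (mod 31) gives 37t ≡ 2 (mod 31), and since 6⁻¹ ≡ 26 (mod 31), t ≡ 21. Hence S ≡ 2 + 37·21 = 779 (mod 1147).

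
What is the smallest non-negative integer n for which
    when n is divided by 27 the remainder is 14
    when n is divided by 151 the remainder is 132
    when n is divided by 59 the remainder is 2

81068

The moduli are pairwise coprime; M = 27·151·59 = 240543.
M/27 = 8909; 8909 ≡ 26 (mod 27); 26·26 ≡ 1, so inverse 26.
M/151 = 1593; 1593 ≡ 83 (mod 151); 83·131 ≡ 1, so inverse 131.
M/59 = 4077; 4077 ≡ 6 (mod 59); 6·10 ≡ 1, so inverse 10.
n ≡ 14·8909·26 + 132·1593·131 + 2·4077·10 = 30870572.
30870572 mod 240543 = 81068.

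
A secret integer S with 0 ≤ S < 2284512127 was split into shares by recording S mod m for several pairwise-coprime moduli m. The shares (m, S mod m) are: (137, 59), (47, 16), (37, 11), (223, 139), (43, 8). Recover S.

856103606

From S ≡ 59 (mod 137) write S = 59 + 137t. Substituting into S ≡ 16 (mod 47) gives 137t ≡ 4 (mod 47), and since 43⁻¹ ≡ 35 (mod 47), t ≡ 46. Hence S ≡ 59 + 137·46 = 6361 (mod 6439).
From S ≡ 6361 (mod 6439) write S = 6361 + 6439t. Substituting into S ≡ 11 (mod 37) gives 6439t ≡ 14 (mod 37), and since 1⁻¹ ≡ 1 (mod 37), t ≡ 14. Hence S ≡ 6361 + 6439·14 = 96507 (mod 238243).
From S ≡ 96507 (mod 238243) write S = 96507 + 238243t. Substituting into S ≡ 139 (mod 223) gives 238243t ≡ 191 (mod 223), and since 79⁻¹ ≡ 48 (mod 223), t ≡ 25. Hence S ≡ 96507 + 238243·25 = 6052582 (mod 53128189).
From S ≡ 6052582 (mod 53128189) write S = 6052582 + 53128189t. Substituting into S ≡ 8 (mod 43) gives 53128189t ≡ 20 (mod 43), and since 12⁻¹ ≡ 18 (mod 43), t ≡ 16. Hence S ≡ 6052582 + 53128189·16 = 856103606 (mod 2284512127).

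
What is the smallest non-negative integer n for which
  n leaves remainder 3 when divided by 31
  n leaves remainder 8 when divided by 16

344

From n ≡ 3 (mod 31) write n = 3 + 31t. Substituting into n ≡ 8 (mod 16) gives 31t ≡ 5 (mod 16), and since 15⁻¹ ≡ 15 (mod 16), t ≡ 11. Hence n ≡ 3 + 31·11 = 344 (mod 496).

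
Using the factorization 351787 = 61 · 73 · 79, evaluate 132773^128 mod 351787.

Mod 61: 132773 ≡ 37; by Fermat, exponent reduces to 128 mod 60 = 8; 37^8 ≡ 9 (mod 61).
Mod 73: 132773 ≡ 59; by Fermat, exponent reduces to 128 mod 72 = 56; 59^56 ≡ 37 (mod 73).
Mod 79: 132773 ≡ 53; by Fermat, exponent reduces to 128 mod 78 = 50; 53^50 ≡ 49 (mod 79).
Combine by CRT: x ≡ 9 (mod 61), x ≡ 37 (mod 73), x ≡ 49 (mod 79) ⇒ x ≡ 201736 (mod 351787).

201736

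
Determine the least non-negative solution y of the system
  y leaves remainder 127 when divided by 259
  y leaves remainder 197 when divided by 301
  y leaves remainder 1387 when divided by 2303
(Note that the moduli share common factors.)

gcd(259, 301) = 7 and 7 | (197 − 127), so the pair is consistent; merging gives y ≡ 7120 (mod 11137), where 11137 = lcm(259, 301).
gcd(11137, 2303) = 7 and 7 | (1387 − 7120), so the pair is consistent; merging gives y ≡ 786710 (mod 3664073), where 3664073 = lcm(11137, 2303).
The solution is unique modulo lcm(259, 301, 2303) = 3664073.

786710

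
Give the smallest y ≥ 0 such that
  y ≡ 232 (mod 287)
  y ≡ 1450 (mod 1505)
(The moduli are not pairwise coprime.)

61650

gcd(287, 1505) = 7 and 7 | (1450 − 232), so the pair is consistent; merging gives y ≡ 61650 (mod 61705), where 61705 = lcm(287, 1505).
The solution is unique modulo lcm(287, 1505) = 61705.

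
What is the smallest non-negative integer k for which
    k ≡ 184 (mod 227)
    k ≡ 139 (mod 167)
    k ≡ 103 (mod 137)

3193847

From k ≡ 184 (mod 227) write k = 184 + 227t. Substituting into k ≡ 139 (mod 167) gives 227t ≡ 122 (mod 167), and since 60⁻¹ ≡ 103 (mod 167), t ≡ 41. Hence k ≡ 184 + 227·41 = 9491 (mod 37909).
From k ≡ 9491 (mod 37909) write k = 9491 + 37909t. Substituting into k ≡ 103 (mod 137) gives 37909t ≡ 65 (mod 137), and since 97⁻¹ ≡ 113 (mod 137), t ≡ 84. Hence k ≡ 9491 + 37909·84 = 3193847 (mod 5193533).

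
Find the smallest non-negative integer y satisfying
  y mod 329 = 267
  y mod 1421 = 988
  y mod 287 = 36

855009

gcd(329, 1421) = 7 and 7 | (988 − 267), so the pair is consistent; merging gives y ≡ 53565 (mod 66787), where 66787 = lcm(329, 1421).
gcd(66787, 287) = 7 and 7 | (36 − 53565), so the pair is consistent; merging gives y ≡ 855009 (mod 2738267), where 2738267 = lcm(66787, 287).
The solution is unique modulo lcm(329, 1421, 287) = 2738267.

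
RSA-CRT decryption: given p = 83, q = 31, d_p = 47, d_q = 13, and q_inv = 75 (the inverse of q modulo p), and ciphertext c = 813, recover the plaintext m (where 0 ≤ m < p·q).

1321

m₁ = c^(d_p) mod p: c ≡ 66 (mod 83), and 66^47 mod 83 = 76.
m₂ = c^(d_q) mod q: c ≡ 7 (mod 31), and 7^13 mod 31 = 19.
h = q_inv·(m₁ − m₂) mod p = 75·(76 − 19) mod 83 = 42.
m = m₂ + h·q = 19 + 42·31 = 1321.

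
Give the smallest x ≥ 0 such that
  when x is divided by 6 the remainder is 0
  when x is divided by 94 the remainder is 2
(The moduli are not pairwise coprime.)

96

gcd(6, 94) = 2 and 2 | (2 − 0), so the pair is consistent; merging gives x ≡ 96 (mod 282), where 282 = lcm(6, 94).
The solution is unique modulo lcm(6, 94) = 282.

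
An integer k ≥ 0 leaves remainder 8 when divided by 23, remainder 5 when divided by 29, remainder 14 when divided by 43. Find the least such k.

7023

Combine the congruences pairwise.
From k ≡ 8 (mod 23) write k = 8 + 23t. Substituting into k ≡ 5 (mod 29) gives 23t ≡ 26 (mod 29), and since 23⁻¹ ≡ 24 (mod 29), t ≡ 15. Hence k ≡ 8 + 23·15 = 353 (mod 667).
From k ≡ 353 (mod 667) write k = 353 + 667t. Substituting into k ≡ 14 (mod 43) gives 667t ≡ 5 (mod 43), and since 22⁻¹ ≡ 2 (mod 43), t ≡ 10. Hence k ≡ 353 + 667·10 = 7023 (mod 28681).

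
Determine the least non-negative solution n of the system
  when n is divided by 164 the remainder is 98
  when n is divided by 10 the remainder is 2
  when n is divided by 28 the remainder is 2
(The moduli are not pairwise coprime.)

5182

Combine the congruences pairwise.
gcd(164, 10) = 2 and 2 | (2 − 98), so the pair is consistent; merging gives n ≡ 262 (mod 820), where 820 = lcm(164, 10).
gcd(820, 28) = 4 and 4 | (2 − 262), so the pair is consistent; merging gives n ≡ 5182 (mod 5740), where 5740 = lcm(820, 28).
The solution is unique modulo lcm(164, 10, 28) = 5740.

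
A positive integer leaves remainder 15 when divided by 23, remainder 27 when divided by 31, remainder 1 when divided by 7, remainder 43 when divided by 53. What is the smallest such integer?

189995

From x ≡ 15 (mod 23) write x = 15 + 23t. Substituting into x ≡ 27 (mod 31) gives 23t ≡ 12 (mod 31), and since 23⁻¹ ≡ 27 (mod 31), t ≡ 14. Hence x ≡ 15 + 23·14 = 337 (mod 713).
From x ≡ 337 (mod 713) write x = 337 + 713t. Substituting into x ≡ 1 (mod 7) gives 713t ≡ 0 (mod 7), and since 6⁻¹ ≡ 6 (mod 7), t ≡ 0. Hence x ≡ 337 + 713·0 = 337 (mod 4991).
From x ≡ 337 (mod 4991) write x = 337 + 4991t. Substituting into x ≡ 43 (mod 53) gives 4991t ≡ 24 (mod 53), and since 9⁻¹ ≡ 6 (mod 53), t ≡ 38. Hence x ≡ 337 + 4991·38 = 189995 (mod 264523).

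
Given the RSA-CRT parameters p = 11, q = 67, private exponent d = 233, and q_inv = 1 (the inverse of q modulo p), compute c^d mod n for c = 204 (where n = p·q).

d_p = d mod (p−1) = 233 mod 10 = 3; d_q = d mod (q−1) = 35.
m₁ = c^(d_p) mod p: c ≡ 6 (mod 11), and 6^3 mod 11 = 7.
m₂ = c^(d_q) mod q: c ≡ 3 (mod 67), and 3^35 mod 67 = 58.
h = q_inv·(m₁ − m₂) mod p = 1·(7 − 58) mod 11 = 4.
m = m₂ + h·q = 58 + 4·67 = 326.

326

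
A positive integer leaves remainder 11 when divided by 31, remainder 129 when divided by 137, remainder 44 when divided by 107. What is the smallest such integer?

354000

From k ≡ 11 (mod 31) write k = 11 + 31t. Substituting into k ≡ 129 (mod 137) gives 31t ≡ 118 (mod 137), and since 31⁻¹ ≡ 84 (mod 137), t ≡ 48. Hence k ≡ 11 + 31·48 = 1499 (mod 4247).
From k ≡ 1499 (mod 4247) write k = 1499 + 4247t. Substituting into k ≡ 44 (mod 107) gives 4247t ≡ 43 (mod 107), and since 74⁻¹ ≡ 94 (mod 107), t ≡ 83. Hence k ≡ 1499 + 4247·83 = 354000 (mod 454429).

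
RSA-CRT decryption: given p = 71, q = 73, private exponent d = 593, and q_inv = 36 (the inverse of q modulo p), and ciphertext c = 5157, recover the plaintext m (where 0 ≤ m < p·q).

4805

d_p = d mod (p−1) = 593 mod 70 = 33; d_q = d mod (q−1) = 17.
m₁ = c^(d_p) mod p: c ≡ 45 (mod 71), and 45^33 mod 71 = 48.
m₂ = c^(d_q) mod q: c ≡ 47 (mod 73), and 47^17 mod 73 = 60.
h = q_inv·(m₁ − m₂) mod p = 36·(48 − 60) mod 71 = 65.
m = m₂ + h·q = 60 + 65·73 = 4805.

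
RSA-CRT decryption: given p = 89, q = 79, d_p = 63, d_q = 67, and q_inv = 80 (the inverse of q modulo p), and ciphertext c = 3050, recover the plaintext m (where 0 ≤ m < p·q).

m₁ = c^(d_p) mod p: c ≡ 24 (mod 89), and 24^63 mod 89 = 51.
m₂ = c^(d_q) mod q: c ≡ 48 (mod 79), and 48^67 mod 79 = 75.
h = q_inv·(m₁ − m₂) mod p = 80·(51 − 75) mod 89 = 38.
m = m₂ + h·q = 75 + 38·79 = 3077.

3077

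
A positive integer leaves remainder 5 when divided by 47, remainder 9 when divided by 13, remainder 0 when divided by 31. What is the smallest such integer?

The moduli are pairwise coprime; N = 47·13·31 = 18941.
N/47 = 403; 403 ≡ 27 (mod 47); 27·7 ≡ 1, so inverse 7.
N/13 = 1457; 1457 ≡ 1 (mod 13), inverse 1.
N/31 = 611; 611 ≡ 22 (mod 31); 22·24 ≡ 1, so inverse 24.
k ≡ 5·403·7 + 9·1457·1 + 0·611·24 = 27218.
27218 mod 18941 = 8277.

8277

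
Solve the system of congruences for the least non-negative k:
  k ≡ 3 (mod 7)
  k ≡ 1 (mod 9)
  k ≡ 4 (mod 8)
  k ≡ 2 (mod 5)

Combine the congruences pairwise.
From k ≡ 3 (mod 7) write k = 3 + 7t. Substituting into k ≡ 1 (mod 9) gives 7t ≡ 7 (mod 9), and since 7⁻¹ ≡ 4 (mod 9), t ≡ 1. Hence k ≡ 3 + 7·1 = 10 (mod 63).
From k ≡ 10 (mod 63) write k = 10 + 63t. Substituting into k ≡ 4 (mod 8) gives 63t ≡ 2 (mod 8), and since 7⁻¹ ≡ 7 (mod 8), t ≡ 6. Hence k ≡ 10 + 63·6 = 388 (mod 504).
From k ≡ 388 (mod 504) write k = 388 + 504t. Substituting into k ≡ 2 (mod 5) gives 504t ≡ 4 (mod 5), and since 4⁻¹ ≡ 4 (mod 5), t ≡ 1. Hence k ≡ 388 + 504·1 = 892 (mod 2520).

892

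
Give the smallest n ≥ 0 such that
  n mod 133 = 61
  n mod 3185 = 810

Combine the congruences pairwise.
gcd(133, 3185) = 7 and 7 | (810 − 61), so the pair is consistent; merging gives n ≡ 39030 (mod 60515), where 60515 = lcm(133, 3185).
The solution is unique modulo lcm(133, 3185) = 60515.

39030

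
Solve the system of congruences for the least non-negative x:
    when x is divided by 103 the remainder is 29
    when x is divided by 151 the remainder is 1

Combine the congruences pairwise.
From x ≡ 29 (mod 103) write x = 29 + 103t. Substituting into x ≡ 1 (mod 151) gives 103t ≡ 123 (mod 151), and since 103⁻¹ ≡ 22 (mod 151), t ≡ 139. Hence x ≡ 29 + 103·139 = 14346 (mod 15553).

14346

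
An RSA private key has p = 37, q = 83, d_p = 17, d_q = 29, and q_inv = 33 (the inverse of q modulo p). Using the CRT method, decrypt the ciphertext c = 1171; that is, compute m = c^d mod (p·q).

m₁ = c^(d_p) mod p: c ≡ 24 (mod 37), and 24^17 mod 37 = 20.
m₂ = c^(d_q) mod q: c ≡ 9 (mod 83), and 9^29 mod 83 = 48.
h = q_inv·(m₁ − m₂) mod p = 33·(20 − 48) mod 37 = 1.
m = m₂ + h·q = 48 + 1·83 = 131.

131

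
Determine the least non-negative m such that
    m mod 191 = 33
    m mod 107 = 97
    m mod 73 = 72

From m ≡ 33 (mod 191) write m = 33 + 191t. Substituting into m ≡ 97 (mod 107) gives 191t ≡ 64 (mod 107), and since 84⁻¹ ≡ 93 (mod 107), t ≡ 67. Hence m ≡ 33 + 191·67 = 12830 (mod 20437).
From m ≡ 12830 (mod 20437) write m = 12830 + 20437t. Substituting into m ≡ 72 (mod 73) gives 20437t ≡ 17 (mod 73), and since 70⁻¹ ≡ 24 (mod 73), t ≡ 43. Hence m ≡ 12830 + 20437·43 = 891621 (mod 1491901).

891621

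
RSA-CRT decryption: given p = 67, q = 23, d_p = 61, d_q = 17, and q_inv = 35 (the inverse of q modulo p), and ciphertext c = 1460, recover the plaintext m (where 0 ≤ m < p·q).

m₁ = c^(d_p) mod p: c ≡ 53 (mod 67), and 53^61 mod 67 = 58.
m₂ = c^(d_q) mod q: c ≡ 11 (mod 23), and 11^17 mod 23 = 14.
h = q_inv·(m₁ − m₂) mod p = 35·(58 − 14) mod 67 = 66.
m = m₂ + h·q = 14 + 66·23 = 1532.

1532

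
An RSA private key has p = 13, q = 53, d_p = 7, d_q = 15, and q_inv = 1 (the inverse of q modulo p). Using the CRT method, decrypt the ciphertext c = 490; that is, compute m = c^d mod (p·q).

m₁ = c^(d_p) mod p: c ≡ 9 (mod 13), and 9^7 mod 13 = 9.
m₂ = c^(d_q) mod q: c ≡ 13 (mod 53), and 13^15 mod 53 = 10.
h = q_inv·(m₁ − m₂) mod p = 1·(9 − 10) mod 13 = 12.
m = m₂ + h·q = 10 + 12·53 = 646.

646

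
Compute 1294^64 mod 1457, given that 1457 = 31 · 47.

4

Mod 31: 1294 ≡ 23; by Fermat, exponent reduces to 64 mod 30 = 4; 23^4 ≡ 4 (mod 31).
Mod 47: 1294 ≡ 25; by Fermat, exponent reduces to 64 mod 46 = 18; 25^18 ≡ 4 (mod 47).
Combine by CRT: x ≡ 4 (mod 31), x ≡ 4 (mod 47) ⇒ x ≡ 4 (mod 1457).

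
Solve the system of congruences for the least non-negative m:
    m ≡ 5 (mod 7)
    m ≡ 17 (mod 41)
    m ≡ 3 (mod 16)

The moduli are pairwise coprime; N = 7·41·16 = 4592.
N/7 = 656; 656 ≡ 5 (mod 7); 5·3 ≡ 1, so inverse 3.
N/41 = 112; 112 ≡ 30 (mod 41); 30·26 ≡ 1, so inverse 26.
N/16 = 287; 287 ≡ 15 (mod 16); 15·15 ≡ 1, so inverse 15.
m ≡ 5·656·3 + 17·112·26 + 3·287·15 = 72259.
72259 mod 4592 = 3379.

3379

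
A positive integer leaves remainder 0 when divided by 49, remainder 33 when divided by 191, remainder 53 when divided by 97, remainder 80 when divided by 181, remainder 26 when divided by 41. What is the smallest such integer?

5818656312

The moduli are pairwise coprime; N = 49·191·97·181·41 = 6736954483.
N/49 = 137488867; 137488867 ≡ 12 (mod 49); 12·45 ≡ 1, so inverse 45.
N/191 = 35272013; 35272013 ≡ 43 (mod 191); 43·40 ≡ 1, so inverse 40.
N/97 = 69453139; 69453139 ≡ 72 (mod 97); 72·31 ≡ 1, so inverse 31.
N/181 = 37220743; 37220743 ≡ 84 (mod 181); 84·153 ≡ 1, so inverse 153.
N/41 = 164315963; 164315963 ≡ 17 (mod 41); 17·29 ≡ 1, so inverse 29.
m ≡ 0·137488867·45 + 33·35272013·40 + 53·69453139·31 + 80·37220743·153 + 26·164315963·29 = 740146694959.
740146694959 mod 6736954483 = 5818656312.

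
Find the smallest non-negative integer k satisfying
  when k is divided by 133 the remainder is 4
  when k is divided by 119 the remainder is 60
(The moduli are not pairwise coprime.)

gcd(133, 119) = 7 and 7 | (60 − 4), so the pair is consistent; merging gives k ≡ 536 (mod 2261), where 2261 = lcm(133, 119).
The solution is unique modulo lcm(133, 119) = 2261.

536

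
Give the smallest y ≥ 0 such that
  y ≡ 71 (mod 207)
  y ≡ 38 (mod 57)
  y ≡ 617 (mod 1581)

Combine the congruences pairwise.
gcd(207, 57) = 3 and 3 | (38 − 71), so the pair is consistent; merging gives y ≡ 1520 (mod 3933), where 3933 = lcm(207, 57).
gcd(3933, 1581) = 3 and 3 | (617 − 1520), so the pair is consistent; merging gives y ≡ 980837 (mod 2072691), where 2072691 = lcm(3933, 1581).
The solution is unique modulo lcm(207, 57, 1581) = 2072691.

980837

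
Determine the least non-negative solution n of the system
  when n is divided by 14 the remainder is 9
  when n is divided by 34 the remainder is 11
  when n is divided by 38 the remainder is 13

Combine the congruences pairwise.
gcd(14, 34) = 2 and 2 | (11 − 9), so the pair is consistent; merging gives n ≡ 79 (mod 238), where 238 = lcm(14, 34).
gcd(238, 38) = 2 and 2 | (13 − 79), so the pair is consistent; merging gives n ≡ 317 (mod 4522), where 4522 = lcm(238, 38).
The solution is unique modulo lcm(14, 34, 38) = 4522.

317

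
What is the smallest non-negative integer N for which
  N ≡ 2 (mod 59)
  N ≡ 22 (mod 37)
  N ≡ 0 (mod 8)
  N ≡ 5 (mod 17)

The moduli are pairwise coprime; M = 59·37·8·17 = 296888.
M/59 = 5032; 5032 ≡ 17 (mod 59); 17·7 ≡ 1, so inverse 7.
M/37 = 8024; 8024 ≡ 32 (mod 37); 32·22 ≡ 1, so inverse 22.
M/8 = 37111; 37111 ≡ 7 (mod 8); 7·7 ≡ 1, so inverse 7.
M/17 = 17464; 17464 ≡ 5 (mod 17); 5·7 ≡ 1, so inverse 7.
N ≡ 2·5032·7 + 22·8024·22 + 0·37111·7 + 5·17464·7 = 4565304.
4565304 mod 296888 = 111984.

111984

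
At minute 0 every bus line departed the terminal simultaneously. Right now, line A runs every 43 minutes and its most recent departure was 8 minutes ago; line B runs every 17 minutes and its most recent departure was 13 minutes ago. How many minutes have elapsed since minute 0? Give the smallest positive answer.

438

From t ≡ 8 (mod 43) write t = 8 + 43s. Substituting into t ≡ 13 (mod 17) gives 43s ≡ 5 (mod 17), and since 9⁻¹ ≡ 2 (mod 17), s ≡ 10. Hence t ≡ 8 + 43·10 = 438 (mod 731).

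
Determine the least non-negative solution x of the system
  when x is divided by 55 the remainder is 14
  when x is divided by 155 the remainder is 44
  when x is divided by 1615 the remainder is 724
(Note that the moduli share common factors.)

218749

Combine the congruences pairwise.
gcd(55, 155) = 5 and 5 | (44 − 14), so the pair is consistent; merging gives x ≡ 509 (mod 1705), where 1705 = lcm(55, 155).
gcd(1705, 1615) = 5 and 5 | (724 − 509), so the pair is consistent; merging gives x ≡ 218749 (mod 550715), where 550715 = lcm(1705, 1615).
The solution is unique modulo lcm(55, 155, 1615) = 550715.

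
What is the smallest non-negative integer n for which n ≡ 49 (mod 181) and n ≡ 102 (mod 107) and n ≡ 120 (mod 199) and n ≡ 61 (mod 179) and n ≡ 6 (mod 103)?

The moduli are pairwise coprime; M = 181·107·199·179·103 = 71056806421.
M/181 = 392579041; 392579041 ≡ 177 (mod 181); 177·45 ≡ 1, so inverse 45.
M/107 = 664082303; 664082303 ≡ 71 (mod 107); 71·104 ≡ 1, so inverse 104.
M/199 = 357069379; 357069379 ≡ 97 (mod 199); 97·119 ≡ 1, so inverse 119.
M/179 = 396965399; 396965399 ≡ 142 (mod 179); 142·29 ≡ 1, so inverse 29.
M/103 = 689871907; 689871907 ≡ 52 (mod 103); 52·2 ≡ 1, so inverse 2.
n ≡ 49·392579041·45 + 102·664082303·104 + 120·357069379·119 + 61·396965399·29 + 6·689871907·2 = 13719682841464.
13719682841464 mod 71056806421 = 5719202211.

5719202211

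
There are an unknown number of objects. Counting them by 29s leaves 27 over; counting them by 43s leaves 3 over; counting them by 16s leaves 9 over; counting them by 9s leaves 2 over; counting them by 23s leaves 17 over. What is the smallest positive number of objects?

1686377

From N ≡ 27 (mod 29) write N = 27 + 29t. Substituting into N ≡ 3 (mod 43) gives 29t ≡ 19 (mod 43), and since 29⁻¹ ≡ 3 (mod 43), t ≡ 14. Hence N ≡ 27 + 29·14 = 433 (mod 1247).
From N ≡ 433 (mod 1247) write N = 433 + 1247t. Substituting into N ≡ 9 (mod 16) gives 1247t ≡ 8 (mod 16), and since 15⁻¹ ≡ 15 (mod 16), t ≡ 8. Hence N ≡ 433 + 1247·8 = 10409 (mod 19952).
From N ≡ 10409 (mod 19952) write N = 10409 + 19952t. Substituting into N ≡ 2 (mod 9) gives 19952t ≡ 6 (mod 9), and since 8⁻¹ ≡ 8 (mod 9), t ≡ 3. Hence N ≡ 10409 + 19952·3 = 70265 (mod 179568).
From N ≡ 70265 (mod 179568) write N = 70265 + 179568t. Substituting into N ≡ 17 (mod 23) gives 179568t ≡ 17 (mod 23), and since 7⁻¹ ≡ 10 (mod 23), t ≡ 9. Hence N ≡ 70265 + 179568·9 = 1686377 (mod 4130064).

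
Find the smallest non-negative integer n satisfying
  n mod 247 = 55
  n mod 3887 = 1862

21297

gcd(247, 3887) = 13 and 13 | (1862 − 55), so the pair is consistent; merging gives n ≡ 21297 (mod 73853), where 73853 = lcm(247, 3887).
The solution is unique modulo lcm(247, 3887) = 73853.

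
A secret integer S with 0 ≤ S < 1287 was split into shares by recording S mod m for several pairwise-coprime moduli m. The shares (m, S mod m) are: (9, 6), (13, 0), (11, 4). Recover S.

312

The moduli are pairwise coprime; N = 9·13·11 = 1287.
N/9 = 143; 143 ≡ 8 (mod 9); 8·8 ≡ 1, so inverse 8.
N/13 = 99; 99 ≡ 8 (mod 13); 8·5 ≡ 1, so inverse 5.
N/11 = 117; 117 ≡ 7 (mod 11); 7·8 ≡ 1, so inverse 8.
S ≡ 6·143·8 + 0·99·5 + 4·117·8 = 10608.
10608 mod 1287 = 312.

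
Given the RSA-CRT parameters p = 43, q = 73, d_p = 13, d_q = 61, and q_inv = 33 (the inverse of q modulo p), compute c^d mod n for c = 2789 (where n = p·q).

m₁ = c^(d_p) mod p: c ≡ 37 (mod 43), and 37^13 mod 43 = 37.
m₂ = c^(d_q) mod q: c ≡ 15 (mod 73), and 15^61 mod 73 = 26.
h = q_inv·(m₁ − m₂) mod p = 33·(37 − 26) mod 43 = 19.
m = m₂ + h·q = 26 + 19·73 = 1413.

1413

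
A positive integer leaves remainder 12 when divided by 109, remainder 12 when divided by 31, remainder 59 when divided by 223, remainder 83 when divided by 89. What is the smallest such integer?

20770725

The moduli are pairwise coprime; M = 109·31·223·89 = 67063013.
M/109 = 615257; 615257 ≡ 61 (mod 109); 61·84 ≡ 1, so inverse 84.
M/31 = 2163323; 2163323 ≡ 19 (mod 31); 19·18 ≡ 1, so inverse 18.
M/223 = 300731; 300731 ≡ 127 (mod 223); 127·72 ≡ 1, so inverse 72.
M/89 = 753517; 753517 ≡ 43 (mod 89); 43·29 ≡ 1, so inverse 29.
N ≡ 12·615257·84 + 12·2163323·18 + 59·300731·72 + 83·753517·29 = 4178677531.
4178677531 mod 67063013 = 20770725.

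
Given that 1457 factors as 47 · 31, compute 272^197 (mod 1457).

Mod 47: 272 ≡ 37; by Fermat, exponent reduces to 197 mod 46 = 13; 37^13 ≡ 9 (mod 47).
Mod 31: 272 ≡ 24; by Fermat, exponent reduces to 197 mod 30 = 17; 24^17 ≡ 13 (mod 31).
Combine by CRT: x ≡ 9 (mod 47), x ≡ 13 (mod 31) ⇒ x ≡ 385 (mod 1457).

385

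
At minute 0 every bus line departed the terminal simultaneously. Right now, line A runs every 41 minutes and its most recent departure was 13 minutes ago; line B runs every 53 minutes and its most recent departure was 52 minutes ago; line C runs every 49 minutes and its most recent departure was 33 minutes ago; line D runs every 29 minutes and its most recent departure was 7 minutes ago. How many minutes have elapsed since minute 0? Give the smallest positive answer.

The moduli are pairwise coprime; N = 41·53·49·29 = 3087833.
N/41 = 75313; 75313 ≡ 37 (mod 41); 37·10 ≡ 1, so inverse 10.
N/53 = 58261; 58261 ≡ 14 (mod 53); 14·19 ≡ 1, so inverse 19.
N/49 = 63017; 63017 ≡ 3 (mod 49); 3·33 ≡ 1, so inverse 33.
N/29 = 106477; 106477 ≡ 18 (mod 29); 18·21 ≡ 1, so inverse 21.
t ≡ 13·75313·10 + 52·58261·19 + 33·63017·33 + 7·106477·21 = 151630190.
151630190 mod 3087833 = 326373.

326373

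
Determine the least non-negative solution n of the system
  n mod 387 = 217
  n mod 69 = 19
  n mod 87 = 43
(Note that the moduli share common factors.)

157339

gcd(387, 69) = 3 and 3 | (19 − 217), so the pair is consistent; merging gives n ≡ 6022 (mod 8901), where 8901 = lcm(387, 69).
gcd(8901, 87) = 3 and 3 | (43 − 6022), so the pair is consistent; merging gives n ≡ 157339 (mod 258129), where 258129 = lcm(8901, 87).
The solution is unique modulo lcm(387, 69, 87) = 258129.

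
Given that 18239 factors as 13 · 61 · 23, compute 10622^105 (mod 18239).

16420

Mod 13: 10622 ≡ 1; by Fermat, exponent reduces to 105 mod 12 = 9; 1^9 ≡ 1 (mod 13).
Mod 61: 10622 ≡ 8; by Fermat, exponent reduces to 105 mod 60 = 45; 8^45 ≡ 11 (mod 61).
Mod 23: 10622 ≡ 19; by Fermat, exponent reduces to 105 mod 22 = 17; 19^17 ≡ 21 (mod 23).
Combine by CRT: x ≡ 1 (mod 13), x ≡ 11 (mod 61), x ≡ 21 (mod 23) ⇒ x ≡ 16420 (mod 18239).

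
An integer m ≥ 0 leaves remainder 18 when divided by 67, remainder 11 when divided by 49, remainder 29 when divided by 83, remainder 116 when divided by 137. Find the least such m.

1387789

Combine the congruences pairwise.
From m ≡ 18 (mod 67) write m = 18 + 67t. Substituting into m ≡ 11 (mod 49) gives 67t ≡ 42 (mod 49), and since 18⁻¹ ≡ 30 (mod 49), t ≡ 35. Hence m ≡ 18 + 67·35 = 2363 (mod 3283).
From m ≡ 2363 (mod 3283) write m = 2363 + 3283t. Substituting into m ≡ 29 (mod 83) gives 3283t ≡ 73 (mod 83), and since 46⁻¹ ≡ 74 (mod 83), t ≡ 7. Hence m ≡ 2363 + 3283·7 = 25344 (mod 272489).
From m ≡ 25344 (mod 272489) write m = 25344 + 272489t. Substituting into m ≡ 116 (mod 137) gives 272489t ≡ 117 (mod 137), and since 133⁻¹ ≡ 34 (mod 137), t ≡ 5. Hence m ≡ 25344 + 272489·5 = 1387789 (mod 37330993).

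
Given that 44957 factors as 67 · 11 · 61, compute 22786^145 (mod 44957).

Mod 67: 22786 ≡ 6; by Fermat, exponent reduces to 145 mod 66 = 13; 6^13 ≡ 39 (mod 67).
Mod 11: 22786 ≡ 5; by Fermat, exponent reduces to 145 mod 10 = 5; 5^5 ≡ 1 (mod 11).
Mod 61: 22786 ≡ 33; by Fermat, exponent reduces to 145 mod 60 = 25; 33^25 ≡ 50 (mod 61).
Combine by CRT: x ≡ 39 (mod 67), x ≡ 1 (mod 11), x ≡ 50 (mod 61) ⇒ x ≡ 41713 (mod 44957).

41713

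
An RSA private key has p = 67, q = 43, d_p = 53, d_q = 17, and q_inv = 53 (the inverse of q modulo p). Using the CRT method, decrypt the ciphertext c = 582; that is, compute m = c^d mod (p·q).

616

m₁ = c^(d_p) mod p: c ≡ 46 (mod 67), and 46^53 mod 67 = 13.
m₂ = c^(d_q) mod q: c ≡ 23 (mod 43), and 23^17 mod 43 = 14.
h = q_inv·(m₁ − m₂) mod p = 53·(13 − 14) mod 67 = 14.
m = m₂ + h·q = 14 + 14·43 = 616.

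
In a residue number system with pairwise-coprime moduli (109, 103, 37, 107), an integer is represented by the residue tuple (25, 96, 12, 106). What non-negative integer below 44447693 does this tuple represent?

3124292

From x ≡ 25 (mod 109) write x = 25 + 109t. Substituting into x ≡ 96 (mod 103) gives 109t ≡ 71 (mod 103), and since 6⁻¹ ≡ 86 (mod 103), t ≡ 29. Hence x ≡ 25 + 109·29 = 3186 (mod 11227).
From x ≡ 3186 (mod 11227) write x = 3186 + 11227t. Substituting into x ≡ 12 (mod 37) gives 11227t ≡ 8 (mod 37), and since 16⁻¹ ≡ 7 (mod 37), t ≡ 19. Hence x ≡ 3186 + 11227·19 = 216499 (mod 415399).
From x ≡ 216499 (mod 415399) write x = 216499 + 415399t. Substituting into x ≡ 106 (mod 107) gives 415399t ≡ 68 (mod 107), and since 25⁻¹ ≡ 30 (mod 107), t ≡ 7. Hence x ≡ 216499 + 415399·7 = 3124292 (mod 44447693).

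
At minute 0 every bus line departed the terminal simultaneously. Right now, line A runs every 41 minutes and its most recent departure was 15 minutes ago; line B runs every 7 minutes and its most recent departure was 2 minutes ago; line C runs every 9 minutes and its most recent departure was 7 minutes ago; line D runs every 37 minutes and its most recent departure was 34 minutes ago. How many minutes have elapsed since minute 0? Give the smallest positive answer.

36997

The moduli are pairwise coprime; N = 41·7·9·37 = 95571.
N/41 = 2331; 2331 ≡ 35 (mod 41); 35·34 ≡ 1, so inverse 34.
N/7 = 13653; 13653 ≡ 3 (mod 7); 3·5 ≡ 1, so inverse 5.
N/9 = 10619; 10619 ≡ 8 (mod 9); 8·8 ≡ 1, so inverse 8.
N/37 = 2583; 2583 ≡ 30 (mod 37); 30·21 ≡ 1, so inverse 21.
t ≡ 15·2331·34 + 2·13653·5 + 7·10619·8 + 34·2583·21 = 3764266.
3764266 mod 95571 = 36997.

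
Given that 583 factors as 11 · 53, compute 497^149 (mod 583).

578

Mod 11: 497 ≡ 2; by Fermat, exponent reduces to 149 mod 10 = 9; 2^9 ≡ 6 (mod 11).
Mod 53: 497 ≡ 20; by Fermat, exponent reduces to 149 mod 52 = 45; 20^45 ≡ 48 (mod 53).
Combine by CRT: x ≡ 6 (mod 11), x ≡ 48 (mod 53) ⇒ x ≡ 578 (mod 583).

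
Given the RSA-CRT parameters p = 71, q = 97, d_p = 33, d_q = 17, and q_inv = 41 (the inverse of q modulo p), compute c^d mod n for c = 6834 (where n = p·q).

4915

m₁ = c^(d_p) mod p: c ≡ 18 (mod 71), and 18^33 mod 71 = 16.
m₂ = c^(d_q) mod q: c ≡ 44 (mod 97), and 44^17 mod 97 = 65.
h = q_inv·(m₁ − m₂) mod p = 41·(16 − 65) mod 71 = 50.
m = m₂ + h·q = 65 + 50·97 = 4915.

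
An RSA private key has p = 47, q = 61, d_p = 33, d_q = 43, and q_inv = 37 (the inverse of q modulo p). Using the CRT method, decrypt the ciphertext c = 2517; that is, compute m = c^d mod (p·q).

m₁ = c^(d_p) mod p: c ≡ 26 (mod 47), and 26^33 mod 47 = 20.
m₂ = c^(d_q) mod q: c ≡ 16 (mod 61), and 16^43 mod 61 = 56.
h = q_inv·(m₁ − m₂) mod p = 37·(20 − 56) mod 47 = 31.
m = m₂ + h·q = 56 + 31·61 = 1947.

1947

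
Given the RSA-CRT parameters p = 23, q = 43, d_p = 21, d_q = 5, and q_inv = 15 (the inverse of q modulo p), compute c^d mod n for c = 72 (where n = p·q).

192

m₁ = c^(d_p) mod p: c ≡ 3 (mod 23), and 3^21 mod 23 = 8.
m₂ = c^(d_q) mod q: c ≡ 29 (mod 43), and 29^5 mod 43 = 20.
h = q_inv·(m₁ − m₂) mod p = 15·(8 − 20) mod 23 = 4.
m = m₂ + h·q = 20 + 4·43 = 192.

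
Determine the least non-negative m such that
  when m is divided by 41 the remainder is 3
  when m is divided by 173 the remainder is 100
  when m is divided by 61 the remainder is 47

The moduli are pairwise coprime; N = 41·173·61 = 432673.
N/41 = 10553; 10553 ≡ 16 (mod 41); 16·18 ≡ 1, so inverse 18.
N/173 = 2501; 2501 ≡ 79 (mod 173); 79·46 ≡ 1, so inverse 46.
N/61 = 7093; 7093 ≡ 17 (mod 61); 17·18 ≡ 1, so inverse 18.
m ≡ 3·10553·18 + 100·2501·46 + 47·7093·18 = 18075140.
18075140 mod 432673 = 335547.

335547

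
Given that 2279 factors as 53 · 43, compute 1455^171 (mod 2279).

947

Mod 53: 1455 ≡ 24; by Fermat, exponent reduces to 171 mod 52 = 15; 24^15 ≡ 46 (mod 53).
Mod 43: 1455 ≡ 36; by Fermat, exponent reduces to 171 mod 42 = 3; 36^3 ≡ 1 (mod 43).
Combine by CRT: x ≡ 46 (mod 53), x ≡ 1 (mod 43) ⇒ x ≡ 947 (mod 2279).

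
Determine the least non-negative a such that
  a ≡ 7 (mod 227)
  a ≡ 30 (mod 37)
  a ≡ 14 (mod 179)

666252

The moduli are pairwise coprime; N = 227·37·179 = 1503421.
N/227 = 6623; 6623 ≡ 40 (mod 227); 40·210 ≡ 1, so inverse 210.
N/37 = 40633; 40633 ≡ 7 (mod 37); 7·16 ≡ 1, so inverse 16.
N/179 = 8399; 8399 ≡ 165 (mod 179); 165·115 ≡ 1, so inverse 115.
a ≡ 7·6623·210 + 30·40633·16 + 14·8399·115 = 42762040.
42762040 mod 1503421 = 666252.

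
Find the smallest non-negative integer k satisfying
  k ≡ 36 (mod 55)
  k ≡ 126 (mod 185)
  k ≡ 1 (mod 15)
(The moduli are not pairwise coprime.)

4381

Combine the congruences pairwise.
gcd(55, 185) = 5 and 5 | (126 − 36), so the pair is consistent; merging gives k ≡ 311 (mod 2035), where 2035 = lcm(55, 185).
gcd(2035, 15) = 5 and 5 | (1 − 311), so the pair is consistent; merging gives k ≡ 4381 (mod 6105), where 6105 = lcm(2035, 15).
The solution is unique modulo lcm(55, 185, 15) = 6105.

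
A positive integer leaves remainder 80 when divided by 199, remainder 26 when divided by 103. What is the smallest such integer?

19184

Combine the congruences pairwise.
From n ≡ 80 (mod 199) write n = 80 + 199t. Substituting into n ≡ 26 (mod 103) gives 199t ≡ 49 (mod 103), and since 96⁻¹ ≡ 44 (mod 103), t ≡ 96. Hence n ≡ 80 + 199·96 = 19184 (mod 20497).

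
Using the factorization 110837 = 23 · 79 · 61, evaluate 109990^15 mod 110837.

68819

Mod 23: 109990 ≡ 4; 4^15 ≡ 3 (mod 23).
Mod 79: 109990 ≡ 22; 22^15 ≡ 10 (mod 79).
Mod 61: 109990 ≡ 7; 7^15 ≡ 11 (mod 61).
Combine by CRT: x ≡ 3 (mod 23), x ≡ 10 (mod 79), x ≡ 11 (mod 61) ⇒ x ≡ 68819 (mod 110837).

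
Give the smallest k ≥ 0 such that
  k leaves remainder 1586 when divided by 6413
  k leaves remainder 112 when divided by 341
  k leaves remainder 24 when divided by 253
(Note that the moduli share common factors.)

Combine the congruences pairwise.
gcd(6413, 341) = 11 and 11 | (112 − 1586), so the pair is consistent; merging gives k ≡ 78542 (mod 198803), where 198803 = lcm(6413, 341).
gcd(198803, 253) = 11 and 11 | (24 − 78542), so the pair is consistent; merging gives k ≡ 4054602 (mod 4572469), where 4572469 = lcm(198803, 253).
The solution is unique modulo lcm(6413, 341, 253) = 4572469.

4054602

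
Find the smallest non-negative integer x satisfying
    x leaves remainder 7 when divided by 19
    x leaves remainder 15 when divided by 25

Combine the congruences pairwise.
From x ≡ 7 (mod 19) write x = 7 + 19t. Substituting into x ≡ 15 (mod 25) gives 19t ≡ 8 (mod 25), and since 19⁻¹ ≡ 4 (mod 25), t ≡ 7. Hence x ≡ 7 + 19·7 = 140 (mod 475).

140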